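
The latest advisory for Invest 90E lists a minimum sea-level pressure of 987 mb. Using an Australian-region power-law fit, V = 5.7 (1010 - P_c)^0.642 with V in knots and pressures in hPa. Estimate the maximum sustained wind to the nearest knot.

43 kt

ΔP = 1010 − 987 = 23 mb.
23^0.642 ≈ 7.486.
V ≈ 5.7 × 7.486 ≈ 42.7 kt.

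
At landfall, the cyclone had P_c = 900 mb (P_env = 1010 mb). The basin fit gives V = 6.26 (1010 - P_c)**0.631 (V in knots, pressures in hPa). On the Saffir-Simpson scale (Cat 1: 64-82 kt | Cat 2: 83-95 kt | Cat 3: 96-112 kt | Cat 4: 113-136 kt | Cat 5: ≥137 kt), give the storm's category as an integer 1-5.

ΔP = 1010 − 900 = 110 mb.
V ≈ 6.26 × 110^0.631 = 6.26 × 19.41 ≈ 122 kt.
122 kt falls in the Category 4 band.

4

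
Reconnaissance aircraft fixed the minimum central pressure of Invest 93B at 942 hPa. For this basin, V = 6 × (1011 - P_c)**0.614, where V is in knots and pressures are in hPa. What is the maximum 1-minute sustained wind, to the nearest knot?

81 kt

ΔP = 1011 − 942 = 69 hPa.
69^0.614 ≈ 13.460.
V ≈ 6 × 13.460 ≈ 80.8 kt.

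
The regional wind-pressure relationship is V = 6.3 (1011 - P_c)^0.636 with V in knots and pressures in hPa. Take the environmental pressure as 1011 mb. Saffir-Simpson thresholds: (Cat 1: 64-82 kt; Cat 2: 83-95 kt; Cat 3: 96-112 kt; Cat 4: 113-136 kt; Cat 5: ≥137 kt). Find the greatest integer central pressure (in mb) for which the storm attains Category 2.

Category 2 begins at V = 83 kt.
Required ΔP = (83/6.3)^(1/0.636) = 13.175^1.572 ≈ 57.62 mb.
P_c ≤ 1011 − 57.62 = 953.38, so the highest integer P_c is 953 mb.

953 mb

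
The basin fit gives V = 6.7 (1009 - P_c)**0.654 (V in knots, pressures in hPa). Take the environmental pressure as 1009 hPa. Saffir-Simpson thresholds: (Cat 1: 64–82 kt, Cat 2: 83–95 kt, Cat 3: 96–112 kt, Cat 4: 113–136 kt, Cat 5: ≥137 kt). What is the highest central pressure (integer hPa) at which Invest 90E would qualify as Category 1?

Category 1 begins at V = 64 kt.
Required ΔP = (64/6.7)^(1/0.654) = 9.552^1.529 ≈ 31.52 hPa.
P_c ≤ 1009 − 31.52 = 977.48, so the highest integer P_c is 977 hPa.

977 hPa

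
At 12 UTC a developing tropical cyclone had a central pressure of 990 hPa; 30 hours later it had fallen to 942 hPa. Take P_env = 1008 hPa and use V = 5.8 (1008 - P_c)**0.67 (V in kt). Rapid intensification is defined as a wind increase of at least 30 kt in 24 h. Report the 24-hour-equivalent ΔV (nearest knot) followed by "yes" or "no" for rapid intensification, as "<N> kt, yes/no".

45 kt, yes

V₁: ΔP = 18, V ≈ 5.8 × 18^0.67 ≈ 40.22 kt.
V₂: ΔP = 66, V ≈ 5.8 × 66^0.67 ≈ 96.06 kt.
ΔV over 30 h = 55.84 kt → 24 h equivalent = 55.84 × 24/30 ≈ 44.67 kt.
45 kt ≥ 30 kt ⇒ rapid intensification.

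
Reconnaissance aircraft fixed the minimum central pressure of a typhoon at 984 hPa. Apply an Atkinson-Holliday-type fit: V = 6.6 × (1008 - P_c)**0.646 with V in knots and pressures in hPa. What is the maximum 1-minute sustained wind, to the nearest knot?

51 kt

ΔP = 1008 − 984 = 24 hPa.
24^0.646 ≈ 7.791.
V ≈ 6.6 × 7.791 ≈ 51.4 kt.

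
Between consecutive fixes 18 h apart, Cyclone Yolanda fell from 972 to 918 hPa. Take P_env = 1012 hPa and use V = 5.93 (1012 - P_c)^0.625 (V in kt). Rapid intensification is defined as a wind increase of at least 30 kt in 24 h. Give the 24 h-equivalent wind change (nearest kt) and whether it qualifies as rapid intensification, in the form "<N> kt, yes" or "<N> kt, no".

V₁: ΔP = 40, V ≈ 5.93 × 40^0.625 ≈ 59.48 kt.
V₂: ΔP = 94, V ≈ 5.93 × 94^0.625 ≈ 101.45 kt.
ΔV over 18 h = 41.97 kt → 24 h equivalent = 41.97 × 24/18 ≈ 55.96 kt.
56 kt ≥ 30 kt ⇒ rapid intensification.

56 kt, yes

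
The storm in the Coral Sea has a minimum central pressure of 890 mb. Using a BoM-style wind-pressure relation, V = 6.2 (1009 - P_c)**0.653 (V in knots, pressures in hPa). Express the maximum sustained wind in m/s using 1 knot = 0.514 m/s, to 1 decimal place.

72.2 m/s

ΔP = 1009 − 890 = 119 mb.
V ≈ 6.2 × 119^0.653 = 6.2 × 22.664 ≈ 140.515 kt.
140.515 × 0.514 ≈ 72.22 m/s → 72.2 m/s.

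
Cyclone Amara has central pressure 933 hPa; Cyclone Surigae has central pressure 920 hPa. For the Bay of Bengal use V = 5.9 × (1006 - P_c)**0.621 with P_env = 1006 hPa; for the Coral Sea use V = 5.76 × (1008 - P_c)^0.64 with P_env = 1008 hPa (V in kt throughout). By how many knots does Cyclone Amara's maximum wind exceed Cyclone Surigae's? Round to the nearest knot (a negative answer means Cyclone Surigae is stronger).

-16 kt

Cyclone Amara: ΔP = 73; V ≈ 5.9 × 73^0.621 ≈ 84.72 kt.
Cyclone Surigae: ΔP = 88; V ≈ 5.76 × 88^0.64 ≈ 101.13 kt.
Difference ≈ 84.72 − 101.13 = -16.41 → -16 kt.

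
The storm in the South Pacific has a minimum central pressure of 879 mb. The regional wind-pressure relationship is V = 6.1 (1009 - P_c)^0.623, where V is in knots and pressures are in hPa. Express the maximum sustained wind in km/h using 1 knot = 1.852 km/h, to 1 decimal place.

ΔP = 1009 − 879 = 130 mb.
V ≈ 6.1 × 130^0.623 = 6.1 × 20.749 ≈ 126.566 kt.
126.566 × 1.852 ≈ 234.40 km/h → 234.4 km/h.

234.4 km/h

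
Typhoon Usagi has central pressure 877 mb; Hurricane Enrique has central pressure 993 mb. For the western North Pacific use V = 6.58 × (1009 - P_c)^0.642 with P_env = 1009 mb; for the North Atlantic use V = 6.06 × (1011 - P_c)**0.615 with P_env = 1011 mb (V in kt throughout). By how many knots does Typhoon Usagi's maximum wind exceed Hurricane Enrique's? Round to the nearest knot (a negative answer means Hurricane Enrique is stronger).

Typhoon Usagi: ΔP = 132; V ≈ 6.58 × 132^0.642 ≈ 151.23 kt.
Hurricane Enrique: ΔP = 18; V ≈ 6.06 × 18^0.615 ≈ 35.85 kt.
Difference ≈ 151.23 − 35.85 = 115.38 → 115 kt.

115 kt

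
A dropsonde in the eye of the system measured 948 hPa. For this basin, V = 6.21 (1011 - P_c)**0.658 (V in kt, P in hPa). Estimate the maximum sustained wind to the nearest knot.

95 kt

ΔP = 1011 − 948 = 63 hPa.
63^0.658 ≈ 15.274.
V ≈ 6.21 × 15.274 ≈ 94.9 kt.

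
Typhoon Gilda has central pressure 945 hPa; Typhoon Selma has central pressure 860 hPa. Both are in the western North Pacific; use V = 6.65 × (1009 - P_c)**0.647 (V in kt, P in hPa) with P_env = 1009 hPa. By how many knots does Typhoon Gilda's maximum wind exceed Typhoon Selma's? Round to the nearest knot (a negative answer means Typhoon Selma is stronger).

-71 kt

Typhoon Gilda: ΔP = 64; V ≈ 6.65 × 64^0.647 ≈ 98.04 kt.
Typhoon Selma: ΔP = 149; V ≈ 6.65 × 149^0.647 ≈ 169.38 kt.
Difference ≈ 98.04 − 169.38 = -71.34 → -71 kt.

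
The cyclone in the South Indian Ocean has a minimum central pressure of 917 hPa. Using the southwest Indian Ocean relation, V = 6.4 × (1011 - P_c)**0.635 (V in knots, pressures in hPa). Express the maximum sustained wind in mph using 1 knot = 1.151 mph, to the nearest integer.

132 mph

ΔP = 1011 − 917 = 94 hPa.
V ≈ 6.4 × 94^0.635 = 6.4 × 17.903 ≈ 114.582 kt.
114.582 × 1.151 ≈ 131.88 mph → 132 mph.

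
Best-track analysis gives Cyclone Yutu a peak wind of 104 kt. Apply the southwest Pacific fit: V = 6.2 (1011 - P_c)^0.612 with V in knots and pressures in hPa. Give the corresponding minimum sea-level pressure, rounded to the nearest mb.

911 mb

ΔP = (V / 6.2)^(1/0.612) = (104/6.2)^1.634.
104/6.2 = 16.774; 16.774^1.634 ≈ 100.24 mb.
P_c = 1011 − 100.24 = 910.76 ≈ 911 mb.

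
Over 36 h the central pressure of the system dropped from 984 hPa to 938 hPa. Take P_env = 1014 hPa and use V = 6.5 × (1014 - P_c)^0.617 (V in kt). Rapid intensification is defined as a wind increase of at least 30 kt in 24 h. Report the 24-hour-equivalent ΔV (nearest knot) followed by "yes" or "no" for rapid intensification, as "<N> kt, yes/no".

27 kt, no

V₁: ΔP = 30, V ≈ 6.5 × 30^0.617 ≈ 53.00 kt.
V₂: ΔP = 76, V ≈ 6.5 × 76^0.617 ≈ 94.05 kt.
ΔV over 36 h = 41.05 kt → 24 h equivalent = 41.05 × 24/36 ≈ 27.37 kt.
27 kt < 30 kt ⇒ not rapid intensification.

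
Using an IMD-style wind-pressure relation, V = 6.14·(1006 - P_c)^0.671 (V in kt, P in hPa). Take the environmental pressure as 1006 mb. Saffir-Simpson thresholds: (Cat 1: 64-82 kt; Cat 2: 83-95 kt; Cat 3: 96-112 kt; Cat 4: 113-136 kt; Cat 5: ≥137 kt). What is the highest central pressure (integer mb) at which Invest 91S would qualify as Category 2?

Category 2 begins at V = 83 kt.
Required ΔP = (83/6.14)^(1/0.671) = 13.518^1.490 ≈ 48.46 mb.
P_c ≤ 1006 − 48.46 = 957.54, so the highest integer P_c is 957 mb.

957 mb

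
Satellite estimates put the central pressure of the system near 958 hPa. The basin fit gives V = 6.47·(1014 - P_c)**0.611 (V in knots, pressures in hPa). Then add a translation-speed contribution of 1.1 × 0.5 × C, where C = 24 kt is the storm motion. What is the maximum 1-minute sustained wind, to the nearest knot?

89 kt

ΔP = 1014 − 958 = 56 hPa.
56^0.611 ≈ 11.699.
V ≈ 6.47 × 11.699 ≈ 75.7 kt.
Translation term: 1.1 × 0.5 × 24 = 13.2 kt.
Corrected V ≈ 88.9 kt → 89 kt.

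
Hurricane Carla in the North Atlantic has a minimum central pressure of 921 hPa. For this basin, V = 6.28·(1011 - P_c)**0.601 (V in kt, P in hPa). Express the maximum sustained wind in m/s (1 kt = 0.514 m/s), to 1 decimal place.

ΔP = 1011 − 921 = 90 hPa.
V ≈ 6.28 × 90^0.601 = 6.28 × 14.945 ≈ 93.855 kt.
93.855 × 0.514 ≈ 48.24 m/s → 48.2 m/s.

48.2 m/s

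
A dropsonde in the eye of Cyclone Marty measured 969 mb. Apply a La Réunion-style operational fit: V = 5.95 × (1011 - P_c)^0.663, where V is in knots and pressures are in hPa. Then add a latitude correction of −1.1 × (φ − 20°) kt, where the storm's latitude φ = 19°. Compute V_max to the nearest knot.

ΔP = 1011 − 969 = 42 mb.
42^0.663 ≈ 11.918.
V ≈ 5.95 × 11.918 ≈ 70.9 kt.
Latitude correction: −1.1 × (19 − 20) = 1.1 kt.
Corrected V ≈ 72 kt → 72 kt.

72 kt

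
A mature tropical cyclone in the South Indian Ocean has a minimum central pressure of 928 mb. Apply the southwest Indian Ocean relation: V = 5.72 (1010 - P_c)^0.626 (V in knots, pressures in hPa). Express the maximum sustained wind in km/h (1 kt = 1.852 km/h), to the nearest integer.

167 km/h

ΔP = 1010 − 928 = 82 mb.
V ≈ 5.72 × 82^0.626 = 5.72 × 15.778 ≈ 90.249 kt.
90.249 × 1.852 ≈ 167.14 km/h → 167 km/h.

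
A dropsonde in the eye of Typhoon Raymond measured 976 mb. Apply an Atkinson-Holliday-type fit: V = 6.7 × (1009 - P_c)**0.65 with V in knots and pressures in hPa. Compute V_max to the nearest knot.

ΔP = 1009 − 976 = 33 mb.
33^0.65 ≈ 9.706.
V ≈ 6.7 × 9.706 ≈ 65.0 kt.

65 kt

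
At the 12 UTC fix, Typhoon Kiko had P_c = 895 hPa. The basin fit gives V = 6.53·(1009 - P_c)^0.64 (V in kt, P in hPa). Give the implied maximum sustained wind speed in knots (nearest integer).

135 kt

ΔP = 1009 − 895 = 114 hPa.
114^0.64 ≈ 20.721.
V ≈ 6.53 × 20.721 ≈ 135.3 kt.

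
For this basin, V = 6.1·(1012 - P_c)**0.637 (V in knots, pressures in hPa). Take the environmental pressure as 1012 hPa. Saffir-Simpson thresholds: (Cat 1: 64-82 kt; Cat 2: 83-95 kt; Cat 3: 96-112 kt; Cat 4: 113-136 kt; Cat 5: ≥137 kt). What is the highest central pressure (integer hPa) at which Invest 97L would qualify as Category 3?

Category 3 begins at V = 96 kt.
Required ΔP = (96/6.1)^(1/0.637) = 15.738^1.570 ≈ 75.69 hPa.
P_c ≤ 1012 − 75.69 = 936.31, so the highest integer P_c is 936 hPa.

936 hPa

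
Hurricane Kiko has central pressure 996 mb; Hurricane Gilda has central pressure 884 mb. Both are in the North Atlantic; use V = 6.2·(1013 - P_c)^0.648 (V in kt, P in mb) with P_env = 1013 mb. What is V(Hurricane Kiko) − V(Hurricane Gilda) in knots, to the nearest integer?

Hurricane Kiko: ΔP = 17; V ≈ 6.2 × 17^0.648 ≈ 38.88 kt.
Hurricane Gilda: ΔP = 129; V ≈ 6.2 × 129^0.648 ≈ 144.56 kt.
Difference ≈ 38.88 − 144.56 = -105.68 → -106 kt.

-106 kt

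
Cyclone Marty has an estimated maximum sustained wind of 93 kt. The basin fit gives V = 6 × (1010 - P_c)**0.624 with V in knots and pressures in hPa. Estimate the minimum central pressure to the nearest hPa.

929 hPa

ΔP = (V / 6)^(1/0.624) = (93/6)^1.603.
93/6 = 15.500; 15.500^1.603 ≈ 80.83 hPa.
P_c = 1010 − 80.83 = 929.17 ≈ 929 hPa.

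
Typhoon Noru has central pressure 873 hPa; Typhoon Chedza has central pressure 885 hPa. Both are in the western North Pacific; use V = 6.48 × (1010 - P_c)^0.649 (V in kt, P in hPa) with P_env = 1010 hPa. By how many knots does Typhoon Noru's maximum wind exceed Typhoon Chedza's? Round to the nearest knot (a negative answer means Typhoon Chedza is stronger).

9 kt

Typhoon Noru: ΔP = 137; V ≈ 6.48 × 137^0.649 ≈ 157.87 kt.
Typhoon Chedza: ΔP = 125; V ≈ 6.48 × 125^0.649 ≈ 148.75 kt.
Difference ≈ 157.87 − 148.75 = 9.12 → 9 kt.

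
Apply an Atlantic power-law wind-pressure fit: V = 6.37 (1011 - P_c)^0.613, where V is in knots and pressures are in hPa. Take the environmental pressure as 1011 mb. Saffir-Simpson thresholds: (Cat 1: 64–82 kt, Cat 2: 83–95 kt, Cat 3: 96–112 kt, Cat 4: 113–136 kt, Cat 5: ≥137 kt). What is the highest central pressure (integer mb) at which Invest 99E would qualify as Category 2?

Category 2 begins at V = 83 kt.
Required ΔP = (83/6.37)^(1/0.613) = 13.030^1.631 ≈ 65.89 mb.
P_c ≤ 1011 − 65.89 = 945.11, so the highest integer P_c is 945 mb.

945 mb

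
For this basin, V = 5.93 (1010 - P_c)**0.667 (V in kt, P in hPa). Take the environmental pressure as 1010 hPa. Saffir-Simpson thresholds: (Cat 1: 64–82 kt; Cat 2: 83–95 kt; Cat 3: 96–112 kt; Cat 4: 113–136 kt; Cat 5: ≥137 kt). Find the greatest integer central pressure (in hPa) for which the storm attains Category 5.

Category 5 begins at V = 137 kt.
Required ΔP = (137/5.93)^(1/0.667) = 23.103^1.499 ≈ 110.78 hPa.
P_c ≤ 1010 − 110.78 = 899.22, so the highest integer P_c is 899 hPa.

899 hPa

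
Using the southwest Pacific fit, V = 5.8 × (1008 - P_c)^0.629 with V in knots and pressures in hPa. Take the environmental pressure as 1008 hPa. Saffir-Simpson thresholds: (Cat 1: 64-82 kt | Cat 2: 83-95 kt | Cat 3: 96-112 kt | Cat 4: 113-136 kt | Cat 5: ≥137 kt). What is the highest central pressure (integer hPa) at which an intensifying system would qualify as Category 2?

Category 2 begins at V = 83 kt.
Required ΔP = (83/5.8)^(1/0.629) = 14.310^1.590 ≈ 68.75 hPa.
P_c ≤ 1008 − 68.75 = 939.25, so the highest integer P_c is 939 hPa.

939 hPa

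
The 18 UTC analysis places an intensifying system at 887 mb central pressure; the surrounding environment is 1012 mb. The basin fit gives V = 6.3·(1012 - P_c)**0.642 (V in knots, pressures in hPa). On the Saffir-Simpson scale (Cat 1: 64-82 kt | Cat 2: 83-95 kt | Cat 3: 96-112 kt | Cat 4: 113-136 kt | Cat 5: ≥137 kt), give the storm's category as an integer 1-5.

5

ΔP = 1012 − 887 = 125 mb.
V ≈ 6.3 × 125^0.642 = 6.3 × 22.19 ≈ 140 kt.
140 kt falls in the Category 5 band.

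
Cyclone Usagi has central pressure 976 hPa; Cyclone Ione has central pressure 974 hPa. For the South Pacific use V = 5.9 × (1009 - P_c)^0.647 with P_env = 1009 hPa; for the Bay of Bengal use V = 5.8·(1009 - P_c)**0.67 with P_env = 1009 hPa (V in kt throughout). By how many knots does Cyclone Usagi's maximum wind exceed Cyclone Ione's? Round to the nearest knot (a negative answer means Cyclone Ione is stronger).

-6 kt

Cyclone Usagi: ΔP = 33; V ≈ 5.9 × 33^0.647 ≈ 56.67 kt.
Cyclone Ione: ΔP = 35; V ≈ 5.8 × 35^0.67 ≈ 62.80 kt.
Difference ≈ 56.67 − 62.80 = -6.13 → -6 kt.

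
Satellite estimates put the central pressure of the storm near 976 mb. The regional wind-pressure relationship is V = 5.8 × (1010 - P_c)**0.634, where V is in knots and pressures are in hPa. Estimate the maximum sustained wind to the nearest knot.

54 kt

ΔP = 1010 − 976 = 34 mb.
34^0.634 ≈ 9.353.
V ≈ 5.8 × 9.353 ≈ 54.2 kt.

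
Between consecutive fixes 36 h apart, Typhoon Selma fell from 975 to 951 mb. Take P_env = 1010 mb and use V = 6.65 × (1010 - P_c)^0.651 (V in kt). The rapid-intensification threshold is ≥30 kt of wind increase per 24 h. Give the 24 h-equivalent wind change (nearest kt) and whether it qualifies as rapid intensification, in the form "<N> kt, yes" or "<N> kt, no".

18 kt, no

V₁: ΔP = 35, V ≈ 6.65 × 35^0.651 ≈ 67.30 kt.
V₂: ΔP = 59, V ≈ 6.65 × 59^0.651 ≈ 94.55 kt.
ΔV over 36 h = 27.25 kt → 24 h equivalent = 27.25 × 24/36 ≈ 18.17 kt.
18 kt < 30 kt ⇒ not rapid intensification.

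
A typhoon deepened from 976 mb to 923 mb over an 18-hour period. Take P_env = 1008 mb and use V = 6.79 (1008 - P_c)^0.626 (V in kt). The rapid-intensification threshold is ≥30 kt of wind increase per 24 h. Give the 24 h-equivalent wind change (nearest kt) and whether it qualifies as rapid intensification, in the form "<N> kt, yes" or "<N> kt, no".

V₁: ΔP = 32, V ≈ 6.79 × 32^0.626 ≈ 59.44 kt.
V₂: ΔP = 85, V ≈ 6.79 × 85^0.626 ≈ 109.57 kt.
ΔV over 18 h = 50.13 kt → 24 h equivalent = 50.13 × 24/18 ≈ 66.84 kt.
67 kt ≥ 30 kt ⇒ rapid intensification.

67 kt, yes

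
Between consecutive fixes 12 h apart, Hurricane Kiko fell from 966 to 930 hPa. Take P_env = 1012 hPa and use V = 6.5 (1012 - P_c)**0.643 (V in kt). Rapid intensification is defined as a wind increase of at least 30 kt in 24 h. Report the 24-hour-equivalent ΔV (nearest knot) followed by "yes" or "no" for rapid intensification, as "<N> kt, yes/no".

69 kt, yes

V₁: ΔP = 46, V ≈ 6.5 × 46^0.643 ≈ 76.22 kt.
V₂: ΔP = 82, V ≈ 6.5 × 82^0.643 ≈ 110.53 kt.
ΔV over 12 h = 34.31 kt → 24 h equivalent = 34.31 × 24/12 ≈ 68.62 kt.
69 kt ≥ 30 kt ⇒ rapid intensification.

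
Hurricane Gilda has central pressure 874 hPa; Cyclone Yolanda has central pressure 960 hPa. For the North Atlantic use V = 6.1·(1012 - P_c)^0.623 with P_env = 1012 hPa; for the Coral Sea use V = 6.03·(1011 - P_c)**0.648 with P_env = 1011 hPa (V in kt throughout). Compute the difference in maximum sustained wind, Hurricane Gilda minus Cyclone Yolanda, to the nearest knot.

Hurricane Gilda: ΔP = 138; V ≈ 6.1 × 138^0.623 ≈ 131.36 kt.
Cyclone Yolanda: ΔP = 51; V ≈ 6.03 × 51^0.648 ≈ 77.06 kt.
Difference ≈ 131.36 − 77.06 = 54.30 → 54 kt.

54 kt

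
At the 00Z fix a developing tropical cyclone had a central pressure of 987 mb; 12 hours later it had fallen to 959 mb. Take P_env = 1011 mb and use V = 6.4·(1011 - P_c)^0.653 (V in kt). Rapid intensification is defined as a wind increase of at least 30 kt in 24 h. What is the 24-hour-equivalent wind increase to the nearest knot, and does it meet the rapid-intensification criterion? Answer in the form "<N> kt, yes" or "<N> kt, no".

V₁: ΔP = 24, V ≈ 6.4 × 24^0.653 ≈ 50.99 kt.
V₂: ΔP = 52, V ≈ 6.4 × 52^0.653 ≈ 84.48 kt.
ΔV over 12 h = 33.49 kt → 24 h equivalent = 33.49 × 24/12 ≈ 66.98 kt.
67 kt ≥ 30 kt ⇒ rapid intensification.

67 kt, yes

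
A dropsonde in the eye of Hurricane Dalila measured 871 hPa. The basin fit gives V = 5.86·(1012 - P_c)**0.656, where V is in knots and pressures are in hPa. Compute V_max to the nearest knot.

ΔP = 1012 − 871 = 141 hPa.
141^0.656 ≈ 25.697.
V ≈ 5.86 × 25.697 ≈ 150.6 kt.

151 kt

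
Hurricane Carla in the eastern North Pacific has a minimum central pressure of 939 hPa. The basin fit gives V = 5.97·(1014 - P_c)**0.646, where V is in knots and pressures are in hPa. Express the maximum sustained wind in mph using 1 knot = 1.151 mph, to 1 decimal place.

111.8 mph

ΔP = 1014 − 939 = 75 hPa.
V ≈ 5.97 × 75^0.646 = 5.97 × 16.266 ≈ 97.110 kt.
97.110 × 1.151 ≈ 111.77 mph → 111.8 mph.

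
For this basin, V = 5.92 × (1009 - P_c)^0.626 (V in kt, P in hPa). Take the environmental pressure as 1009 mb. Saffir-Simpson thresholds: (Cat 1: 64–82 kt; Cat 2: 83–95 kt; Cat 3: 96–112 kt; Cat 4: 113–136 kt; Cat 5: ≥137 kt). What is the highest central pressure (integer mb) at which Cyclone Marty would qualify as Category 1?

964 mb

Category 1 begins at V = 64 kt.
Required ΔP = (64/5.92)^(1/0.626) = 10.811^1.597 ≈ 44.83 mb.
P_c ≤ 1009 − 44.83 = 964.17, so the highest integer P_c is 964 mb.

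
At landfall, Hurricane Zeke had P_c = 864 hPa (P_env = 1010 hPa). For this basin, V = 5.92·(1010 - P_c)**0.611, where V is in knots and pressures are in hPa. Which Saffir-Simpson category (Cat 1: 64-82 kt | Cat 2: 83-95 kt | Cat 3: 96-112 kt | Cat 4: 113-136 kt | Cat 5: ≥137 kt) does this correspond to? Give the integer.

ΔP = 1010 − 864 = 146 hPa.
V ≈ 5.92 × 146^0.611 = 5.92 × 21.01 ≈ 124 kt.
124 kt falls in the Category 4 band.

4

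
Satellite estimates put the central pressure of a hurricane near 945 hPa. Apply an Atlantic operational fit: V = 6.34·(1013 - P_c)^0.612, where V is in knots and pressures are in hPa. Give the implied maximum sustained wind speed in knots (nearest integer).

84 kt

ΔP = 1013 − 945 = 68 hPa.
68^0.612 ≈ 13.228.
V ≈ 6.34 × 13.228 ≈ 83.9 kt.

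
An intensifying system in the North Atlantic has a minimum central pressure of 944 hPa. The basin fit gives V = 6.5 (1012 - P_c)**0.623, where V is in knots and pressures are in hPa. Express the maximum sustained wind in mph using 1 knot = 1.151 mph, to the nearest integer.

ΔP = 1012 − 944 = 68 hPa.
V ≈ 6.5 × 68^0.623 = 6.5 × 13.856 ≈ 90.067 kt.
90.067 × 1.151 ≈ 103.67 mph → 104 mph.

104 mph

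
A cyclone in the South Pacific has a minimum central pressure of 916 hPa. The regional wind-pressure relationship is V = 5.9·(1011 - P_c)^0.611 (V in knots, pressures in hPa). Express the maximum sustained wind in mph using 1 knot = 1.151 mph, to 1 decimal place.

109.7 mph

ΔP = 1011 − 916 = 95 hPa.
V ≈ 5.9 × 95^0.611 = 5.9 × 16.158 ≈ 95.333 kt.
95.333 × 1.151 ≈ 109.73 mph → 109.7 mph.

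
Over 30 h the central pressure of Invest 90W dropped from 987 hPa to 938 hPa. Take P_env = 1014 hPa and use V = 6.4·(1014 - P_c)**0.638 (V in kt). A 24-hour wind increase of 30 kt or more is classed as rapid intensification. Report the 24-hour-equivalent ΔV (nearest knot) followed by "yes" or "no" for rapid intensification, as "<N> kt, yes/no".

39 kt, yes

V₁: ΔP = 27, V ≈ 6.4 × 27^0.638 ≈ 52.41 kt.
V₂: ΔP = 76, V ≈ 6.4 × 76^0.638 ≈ 101.42 kt.
ΔV over 30 h = 49.01 kt → 24 h equivalent = 49.01 × 24/30 ≈ 39.21 kt.
39 kt ≥ 30 kt ⇒ rapid intensification.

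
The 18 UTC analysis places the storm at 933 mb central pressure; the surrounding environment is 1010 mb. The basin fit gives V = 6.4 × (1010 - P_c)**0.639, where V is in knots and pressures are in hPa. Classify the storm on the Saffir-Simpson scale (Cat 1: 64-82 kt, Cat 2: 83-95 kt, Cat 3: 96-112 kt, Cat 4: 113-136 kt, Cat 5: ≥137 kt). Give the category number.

3

ΔP = 1010 − 933 = 77 mb.
V ≈ 6.4 × 77^0.639 = 6.4 × 16.05 ≈ 103 kt.
103 kt falls in the Category 3 band.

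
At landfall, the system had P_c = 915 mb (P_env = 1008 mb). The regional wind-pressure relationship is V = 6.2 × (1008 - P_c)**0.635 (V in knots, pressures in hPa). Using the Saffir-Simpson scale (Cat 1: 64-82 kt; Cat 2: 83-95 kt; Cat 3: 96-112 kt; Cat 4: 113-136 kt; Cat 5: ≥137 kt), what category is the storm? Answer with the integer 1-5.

3

ΔP = 1008 − 915 = 93 mb.
V ≈ 6.2 × 93^0.635 = 6.2 × 17.78 ≈ 110 kt.
110 kt falls in the Category 3 band.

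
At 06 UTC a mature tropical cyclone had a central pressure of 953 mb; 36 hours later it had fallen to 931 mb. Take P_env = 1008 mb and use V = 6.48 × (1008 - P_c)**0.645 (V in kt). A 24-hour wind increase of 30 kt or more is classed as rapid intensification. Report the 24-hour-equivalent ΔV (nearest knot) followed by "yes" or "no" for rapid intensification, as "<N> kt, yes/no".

14 kt, no

V₁: ΔP = 55, V ≈ 6.48 × 55^0.645 ≈ 85.92 kt.
V₂: ΔP = 77, V ≈ 6.48 × 77^0.645 ≈ 106.75 kt.
ΔV over 36 h = 20.83 kt → 24 h equivalent = 20.83 × 24/36 ≈ 13.89 kt.
14 kt < 30 kt ⇒ not rapid intensification.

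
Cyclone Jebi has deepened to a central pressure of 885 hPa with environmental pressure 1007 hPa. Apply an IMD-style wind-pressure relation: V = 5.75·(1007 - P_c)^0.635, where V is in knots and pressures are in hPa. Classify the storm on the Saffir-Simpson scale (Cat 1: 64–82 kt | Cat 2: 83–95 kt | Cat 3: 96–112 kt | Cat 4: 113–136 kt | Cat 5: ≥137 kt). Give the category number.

4

ΔP = 1007 − 885 = 122 hPa.
V ≈ 5.75 × 122^0.635 = 5.75 × 21.13 ≈ 121 kt.
121 kt falls in the Category 4 band.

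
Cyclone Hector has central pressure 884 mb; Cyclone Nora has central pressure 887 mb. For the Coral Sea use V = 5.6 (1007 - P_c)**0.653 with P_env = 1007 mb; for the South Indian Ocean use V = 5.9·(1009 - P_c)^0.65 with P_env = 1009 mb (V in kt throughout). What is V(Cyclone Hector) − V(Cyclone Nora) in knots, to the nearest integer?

-4 kt

Cyclone Hector: ΔP = 123; V ≈ 5.6 × 123^0.653 ≈ 129.69 kt.
Cyclone Nora: ΔP = 122; V ≈ 5.9 × 122^0.65 ≈ 133.96 kt.
Difference ≈ 129.69 − 133.96 = -4.27 → -4 kt.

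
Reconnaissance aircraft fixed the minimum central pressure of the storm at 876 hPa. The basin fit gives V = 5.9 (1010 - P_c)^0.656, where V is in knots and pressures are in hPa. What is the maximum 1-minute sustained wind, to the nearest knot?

ΔP = 1010 − 876 = 134 hPa.
134^0.656 ≈ 24.853.
V ≈ 5.9 × 24.853 ≈ 146.6 kt.

147 kt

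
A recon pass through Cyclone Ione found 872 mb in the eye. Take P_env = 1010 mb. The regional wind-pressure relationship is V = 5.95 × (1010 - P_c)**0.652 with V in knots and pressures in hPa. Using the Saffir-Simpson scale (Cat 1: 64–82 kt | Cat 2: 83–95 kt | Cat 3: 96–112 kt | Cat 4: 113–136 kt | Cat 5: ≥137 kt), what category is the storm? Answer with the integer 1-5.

ΔP = 1010 − 872 = 138 mb.
V ≈ 5.95 × 138^0.652 = 5.95 × 24.84 ≈ 148 kt.
148 kt falls in the Category 5 band.

5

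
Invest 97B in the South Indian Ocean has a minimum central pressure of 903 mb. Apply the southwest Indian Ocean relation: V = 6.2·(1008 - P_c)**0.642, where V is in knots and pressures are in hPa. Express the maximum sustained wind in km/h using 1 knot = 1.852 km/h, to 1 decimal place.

227.8 km/h

ΔP = 1008 − 903 = 105 mb.
V ≈ 6.2 × 105^0.642 = 6.2 × 19.843 ≈ 123.026 kt.
123.026 × 1.852 ≈ 227.84 km/h → 227.8 km/h.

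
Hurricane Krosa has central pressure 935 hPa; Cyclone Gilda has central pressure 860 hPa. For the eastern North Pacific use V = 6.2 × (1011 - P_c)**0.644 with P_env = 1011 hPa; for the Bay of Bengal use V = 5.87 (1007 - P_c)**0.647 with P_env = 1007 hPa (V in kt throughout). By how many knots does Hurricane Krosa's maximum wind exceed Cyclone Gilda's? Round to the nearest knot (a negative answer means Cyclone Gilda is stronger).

Hurricane Krosa: ΔP = 76; V ≈ 6.2 × 76^0.644 ≈ 100.84 kt.
Cyclone Gilda: ΔP = 147; V ≈ 5.87 × 147^0.647 ≈ 148.22 kt.
Difference ≈ 100.84 − 148.22 = -47.38 → -47 kt.

-47 kt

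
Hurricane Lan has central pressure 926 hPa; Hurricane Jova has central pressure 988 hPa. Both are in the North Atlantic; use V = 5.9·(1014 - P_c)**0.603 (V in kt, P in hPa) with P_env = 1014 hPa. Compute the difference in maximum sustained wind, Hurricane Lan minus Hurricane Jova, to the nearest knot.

Hurricane Lan: ΔP = 88; V ≈ 5.9 × 88^0.603 ≈ 87.78 kt.
Hurricane Jova: ΔP = 26; V ≈ 5.9 × 26^0.603 ≈ 42.08 kt.
Difference ≈ 87.78 − 42.08 = 45.70 → 46 kt.

46 kt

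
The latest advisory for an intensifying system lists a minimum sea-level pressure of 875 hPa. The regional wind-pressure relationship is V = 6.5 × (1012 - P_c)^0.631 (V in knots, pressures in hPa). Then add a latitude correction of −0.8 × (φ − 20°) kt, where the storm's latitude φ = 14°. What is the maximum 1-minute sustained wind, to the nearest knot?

150 kt

ΔP = 1012 − 875 = 137 hPa.
137^0.631 ≈ 22.298.
V ≈ 6.5 × 22.298 ≈ 144.9 kt.
Latitude correction: −0.8 × (14 − 20) = 4.8 kt.
Corrected V ≈ 149.7 kt → 150 kt.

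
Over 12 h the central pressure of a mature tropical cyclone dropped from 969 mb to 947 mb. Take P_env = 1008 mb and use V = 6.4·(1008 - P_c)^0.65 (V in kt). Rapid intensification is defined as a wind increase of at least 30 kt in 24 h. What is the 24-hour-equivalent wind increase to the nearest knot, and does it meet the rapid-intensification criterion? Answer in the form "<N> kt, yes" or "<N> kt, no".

47 kt, yes

V₁: ΔP = 39, V ≈ 6.4 × 39^0.65 ≈ 69.24 kt.
V₂: ΔP = 61, V ≈ 6.4 × 61^0.65 ≈ 92.61 kt.
ΔV over 12 h = 23.37 kt → 24 h equivalent = 23.37 × 24/12 ≈ 46.74 kt.
47 kt ≥ 30 kt ⇒ rapid intensification.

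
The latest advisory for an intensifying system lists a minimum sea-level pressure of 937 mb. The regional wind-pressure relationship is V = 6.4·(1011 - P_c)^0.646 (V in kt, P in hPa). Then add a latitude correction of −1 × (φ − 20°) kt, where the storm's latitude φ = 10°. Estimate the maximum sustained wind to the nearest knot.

ΔP = 1011 − 937 = 74 mb.
74^0.646 ≈ 16.126.
V ≈ 6.4 × 16.126 ≈ 103.2 kt.
Latitude correction: −1 × (10 − 20) = 10 kt.
Corrected V ≈ 113.2 kt → 113 kt.

113 kt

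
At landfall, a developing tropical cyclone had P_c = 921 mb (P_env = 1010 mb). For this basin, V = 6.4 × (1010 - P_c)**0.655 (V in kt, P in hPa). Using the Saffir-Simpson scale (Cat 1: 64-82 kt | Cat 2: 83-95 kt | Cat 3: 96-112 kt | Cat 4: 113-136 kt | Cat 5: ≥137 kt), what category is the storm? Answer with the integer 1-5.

ΔP = 1010 − 921 = 89 mb.
V ≈ 6.4 × 89^0.655 = 6.4 × 18.92 ≈ 121 kt.
121 kt falls in the Category 4 band.

4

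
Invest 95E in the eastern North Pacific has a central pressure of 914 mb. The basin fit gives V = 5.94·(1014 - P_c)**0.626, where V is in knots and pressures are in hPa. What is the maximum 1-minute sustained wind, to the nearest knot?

ΔP = 1014 − 914 = 100 mb.
100^0.626 ≈ 17.865.
V ≈ 5.94 × 17.865 ≈ 106.1 kt.

106 kt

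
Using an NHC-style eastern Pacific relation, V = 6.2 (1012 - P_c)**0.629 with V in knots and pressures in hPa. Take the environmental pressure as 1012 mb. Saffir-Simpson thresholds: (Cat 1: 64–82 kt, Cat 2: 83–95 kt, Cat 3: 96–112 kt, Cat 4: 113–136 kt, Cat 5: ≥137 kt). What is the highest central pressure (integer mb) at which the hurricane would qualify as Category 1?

971 mb

Category 1 begins at V = 64 kt.
Required ΔP = (64/6.2)^(1/0.629) = 10.323^1.590 ≈ 40.90 mb.
P_c ≤ 1012 − 40.90 = 971.10, so the highest integer P_c is 971 mb.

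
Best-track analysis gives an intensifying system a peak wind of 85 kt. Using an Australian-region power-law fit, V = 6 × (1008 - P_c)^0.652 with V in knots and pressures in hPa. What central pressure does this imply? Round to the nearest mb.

ΔP = (V / 6)^(1/0.652) = (85/6)^1.534.
85/6 = 14.167; 14.167^1.534 ≈ 58.31 mb.
P_c = 1008 − 58.31 = 949.69 ≈ 950 mb.

950 mb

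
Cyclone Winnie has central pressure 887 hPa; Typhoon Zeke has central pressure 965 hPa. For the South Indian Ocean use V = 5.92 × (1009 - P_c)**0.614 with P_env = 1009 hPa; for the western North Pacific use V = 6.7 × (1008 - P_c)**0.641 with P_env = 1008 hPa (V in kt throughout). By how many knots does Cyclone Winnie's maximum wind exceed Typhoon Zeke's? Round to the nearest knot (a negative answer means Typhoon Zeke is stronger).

Cyclone Winnie: ΔP = 122; V ≈ 5.92 × 122^0.614 ≈ 113.07 kt.
Typhoon Zeke: ΔP = 43; V ≈ 6.7 × 43^0.641 ≈ 74.67 kt.
Difference ≈ 113.07 − 74.67 = 38.40 → 38 kt.

38 kt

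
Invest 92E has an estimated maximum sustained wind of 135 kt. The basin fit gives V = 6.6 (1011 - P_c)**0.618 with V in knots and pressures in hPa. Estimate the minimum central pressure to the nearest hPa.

879 hPa

ΔP = (V / 6.6)^(1/0.618) = (135/6.6)^1.618.
135/6.6 = 20.455; 20.455^1.618 ≈ 132.14 hPa.
P_c = 1011 − 132.14 = 878.86 ≈ 879 hPa.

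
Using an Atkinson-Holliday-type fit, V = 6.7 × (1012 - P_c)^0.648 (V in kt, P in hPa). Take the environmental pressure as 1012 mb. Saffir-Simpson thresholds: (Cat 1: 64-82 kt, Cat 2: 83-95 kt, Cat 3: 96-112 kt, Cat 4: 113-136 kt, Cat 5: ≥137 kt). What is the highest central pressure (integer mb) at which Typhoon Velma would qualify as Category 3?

951 mb

Category 3 begins at V = 96 kt.
Required ΔP = (96/6.7)^(1/0.648) = 14.328^1.543 ≈ 60.85 mb.
P_c ≤ 1012 − 60.85 = 951.15, so the highest integer P_c is 951 mb.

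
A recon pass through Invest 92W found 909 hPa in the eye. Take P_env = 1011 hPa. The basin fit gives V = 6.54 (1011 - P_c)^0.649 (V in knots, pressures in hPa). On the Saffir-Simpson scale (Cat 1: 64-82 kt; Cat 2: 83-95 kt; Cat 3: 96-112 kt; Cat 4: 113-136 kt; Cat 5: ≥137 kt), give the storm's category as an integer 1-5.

ΔP = 1011 − 909 = 102 hPa.
V ≈ 6.54 × 102^0.649 = 6.54 × 20.12 ≈ 132 kt.
132 kt falls in the Category 4 band.

4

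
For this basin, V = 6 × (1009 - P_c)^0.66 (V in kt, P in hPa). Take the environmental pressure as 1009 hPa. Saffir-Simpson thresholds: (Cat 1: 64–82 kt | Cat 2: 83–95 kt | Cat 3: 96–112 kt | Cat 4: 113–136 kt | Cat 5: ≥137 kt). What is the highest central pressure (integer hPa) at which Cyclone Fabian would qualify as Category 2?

955 hPa

Category 2 begins at V = 83 kt.
Required ΔP = (83/6)^(1/0.66) = 13.833^1.515 ≈ 53.54 hPa.
P_c ≤ 1009 − 53.54 = 955.46, so the highest integer P_c is 955 hPa.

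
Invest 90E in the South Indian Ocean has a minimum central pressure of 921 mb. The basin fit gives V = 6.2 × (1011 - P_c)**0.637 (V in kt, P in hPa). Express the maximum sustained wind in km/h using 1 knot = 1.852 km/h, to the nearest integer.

202 km/h

ΔP = 1011 − 921 = 90 mb.
V ≈ 6.2 × 90^0.637 = 6.2 × 17.573 ≈ 108.954 kt.
108.954 × 1.852 ≈ 201.78 km/h → 202 km/h.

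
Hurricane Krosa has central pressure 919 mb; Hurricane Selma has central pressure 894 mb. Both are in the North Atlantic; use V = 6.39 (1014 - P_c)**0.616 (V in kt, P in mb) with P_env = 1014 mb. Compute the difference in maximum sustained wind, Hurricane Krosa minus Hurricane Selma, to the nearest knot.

-16 kt

Hurricane Krosa: ΔP = 95; V ≈ 6.39 × 95^0.616 ≈ 105.63 kt.
Hurricane Selma: ΔP = 120; V ≈ 6.39 × 120^0.616 ≈ 121.98 kt.
Difference ≈ 105.63 − 121.98 = -16.35 → -16 kt.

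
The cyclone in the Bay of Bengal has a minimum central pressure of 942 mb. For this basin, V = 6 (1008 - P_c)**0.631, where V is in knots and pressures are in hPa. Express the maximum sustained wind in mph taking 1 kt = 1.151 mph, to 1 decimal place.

97.1 mph

ΔP = 1008 − 942 = 66 mb.
V ≈ 6 × 66^0.631 = 6 × 14.065 ≈ 84.389 kt.
84.389 × 1.151 ≈ 97.13 mph → 97.1 mph.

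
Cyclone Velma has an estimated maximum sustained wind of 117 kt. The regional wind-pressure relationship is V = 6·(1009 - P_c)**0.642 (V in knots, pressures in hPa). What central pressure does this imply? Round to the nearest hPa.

ΔP = (V / 6)^(1/0.642) = (117/6)^1.558.
117/6 = 19.500; 19.500^1.558 ≈ 102.19 hPa.
P_c = 1009 − 102.19 = 906.81 ≈ 907 hPa.

907 hPa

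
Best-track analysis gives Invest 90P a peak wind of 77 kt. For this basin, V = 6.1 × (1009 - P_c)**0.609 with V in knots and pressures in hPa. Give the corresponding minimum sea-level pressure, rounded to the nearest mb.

945 mb

ΔP = (V / 6.1)^(1/0.609) = (77/6.1)^1.642.
77/6.1 = 12.623; 12.623^1.642 ≈ 64.29 mb.
P_c = 1009 − 64.29 = 944.71 ≈ 945 mb.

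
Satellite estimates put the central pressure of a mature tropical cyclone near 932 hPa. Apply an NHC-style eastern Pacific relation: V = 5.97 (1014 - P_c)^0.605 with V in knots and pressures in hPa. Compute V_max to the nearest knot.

86 kt

ΔP = 1014 − 932 = 82 hPa.
82^0.605 ≈ 14.383.
V ≈ 5.97 × 14.383 ≈ 85.9 kt.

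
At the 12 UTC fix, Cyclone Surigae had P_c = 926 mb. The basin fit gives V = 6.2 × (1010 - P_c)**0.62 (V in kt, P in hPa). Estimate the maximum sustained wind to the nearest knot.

97 kt

ΔP = 1010 − 926 = 84 mb.
84^0.62 ≈ 15.597.
V ≈ 6.2 × 15.597 ≈ 96.7 kt.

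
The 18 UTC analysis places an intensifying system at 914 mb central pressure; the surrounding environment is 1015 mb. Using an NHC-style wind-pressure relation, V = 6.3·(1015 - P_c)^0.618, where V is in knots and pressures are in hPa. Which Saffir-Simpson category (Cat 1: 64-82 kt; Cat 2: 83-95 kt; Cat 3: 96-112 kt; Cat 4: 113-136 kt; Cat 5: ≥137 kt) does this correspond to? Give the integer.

ΔP = 1015 − 914 = 101 mb.
V ≈ 6.3 × 101^0.618 = 6.3 × 17.32 ≈ 109 kt.
109 kt falls in the Category 3 band.

3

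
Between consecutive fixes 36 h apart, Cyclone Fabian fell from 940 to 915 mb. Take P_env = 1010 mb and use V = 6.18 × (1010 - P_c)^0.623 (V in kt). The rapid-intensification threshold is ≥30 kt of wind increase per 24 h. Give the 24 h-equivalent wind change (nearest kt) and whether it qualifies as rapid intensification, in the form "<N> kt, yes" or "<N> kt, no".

12 kt, no

V₁: ΔP = 70, V ≈ 6.18 × 70^0.623 ≈ 87.19 kt.
V₂: ΔP = 95, V ≈ 6.18 × 95^0.623 ≈ 105.47 kt.
ΔV over 36 h = 18.28 kt → 24 h equivalent = 18.28 × 24/36 ≈ 12.19 kt.
12 kt < 30 kt ⇒ not rapid intensification.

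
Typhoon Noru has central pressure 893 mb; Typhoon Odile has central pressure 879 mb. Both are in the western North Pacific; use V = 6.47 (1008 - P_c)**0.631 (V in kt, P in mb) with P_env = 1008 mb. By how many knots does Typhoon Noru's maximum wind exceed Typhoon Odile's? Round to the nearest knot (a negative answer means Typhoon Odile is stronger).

-10 kt

Typhoon Noru: ΔP = 115; V ≈ 6.47 × 115^0.631 ≈ 129.18 kt.
Typhoon Odile: ΔP = 129; V ≈ 6.47 × 129^0.631 ≈ 138.89 kt.
Difference ≈ 129.18 − 138.89 = -9.71 → -10 kt.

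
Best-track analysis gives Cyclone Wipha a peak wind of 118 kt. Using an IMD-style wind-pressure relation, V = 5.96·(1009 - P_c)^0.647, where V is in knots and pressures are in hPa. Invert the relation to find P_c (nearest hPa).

ΔP = (V / 5.96)^(1/0.647) = (118/5.96)^1.546.
118/5.96 = 19.799; 19.799^1.546 ≈ 100.94 hPa.
P_c = 1009 − 100.94 = 908.06 ≈ 908 hPa.

908 hPa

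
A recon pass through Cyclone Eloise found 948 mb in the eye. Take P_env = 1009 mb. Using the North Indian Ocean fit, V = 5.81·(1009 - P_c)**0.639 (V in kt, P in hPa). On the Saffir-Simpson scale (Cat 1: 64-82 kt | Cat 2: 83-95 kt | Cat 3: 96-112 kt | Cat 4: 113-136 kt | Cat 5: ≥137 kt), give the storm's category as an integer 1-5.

1

ΔP = 1009 − 948 = 61 mb.
V ≈ 5.81 × 61^0.639 = 5.81 × 13.83 ≈ 80 kt.
80 kt falls in the Category 1 band.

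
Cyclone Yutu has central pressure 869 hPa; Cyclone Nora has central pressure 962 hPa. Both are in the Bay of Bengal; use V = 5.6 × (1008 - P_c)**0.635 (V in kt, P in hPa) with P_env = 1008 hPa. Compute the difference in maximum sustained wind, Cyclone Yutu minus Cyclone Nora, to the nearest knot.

65 kt

Cyclone Yutu: ΔP = 139; V ≈ 5.6 × 139^0.635 ≈ 128.53 kt.
Cyclone Nora: ΔP = 46; V ≈ 5.6 × 46^0.635 ≈ 63.69 kt.
Difference ≈ 128.53 − 63.69 = 64.84 → 65 kt.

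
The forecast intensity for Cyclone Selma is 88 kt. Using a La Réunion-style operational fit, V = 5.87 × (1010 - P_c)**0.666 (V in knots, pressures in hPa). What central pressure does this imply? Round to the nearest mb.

952 mb

ΔP = (V / 5.87)^(1/0.666) = (88/5.87)^1.502.
88/5.87 = 14.991; 14.991^1.502 ≈ 58.28 mb.
P_c = 1010 − 58.28 = 951.72 ≈ 952 mb.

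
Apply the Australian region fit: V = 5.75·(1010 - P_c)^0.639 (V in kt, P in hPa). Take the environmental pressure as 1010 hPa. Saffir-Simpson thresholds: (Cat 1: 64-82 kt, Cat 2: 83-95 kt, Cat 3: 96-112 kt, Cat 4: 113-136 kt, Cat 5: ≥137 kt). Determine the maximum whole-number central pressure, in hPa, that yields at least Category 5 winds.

867 hPa

Category 5 begins at V = 137 kt.
Required ΔP = (137/5.75)^(1/0.639) = 23.826^1.565 ≈ 142.89 hPa.
P_c ≤ 1010 − 142.89 = 867.11, so the highest integer P_c is 867 hPa.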